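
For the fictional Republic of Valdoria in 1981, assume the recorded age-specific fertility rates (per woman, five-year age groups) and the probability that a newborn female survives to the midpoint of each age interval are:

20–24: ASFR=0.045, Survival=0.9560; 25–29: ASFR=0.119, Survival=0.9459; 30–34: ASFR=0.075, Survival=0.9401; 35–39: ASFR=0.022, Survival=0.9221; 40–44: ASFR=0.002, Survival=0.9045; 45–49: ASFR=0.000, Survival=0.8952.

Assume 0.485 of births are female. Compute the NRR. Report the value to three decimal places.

Proportion female at birth = 0.485.
Survival-weighted fertility by age (5·fₓ·Sₓ):
  20–24: 5 × 0.045 × 0.9560 = 0.21510
  25–29: 5 × 0.119 × 0.9459 = 0.56281
  30–34: 5 × 0.075 × 0.9401 = 0.35254
  35–39: 5 × 0.022 × 0.9221 = 0.10143
  40–44: 5 × 0.002 × 0.9045 = 0.00905
  45–49: 5 × 0.000 × 0.8952 = 0.00000
Sum = 1.24093
NRR = 0.485 × 1.24093 = 0.60185
NRR < 1, so the cohort does not fully replace itself.

0.602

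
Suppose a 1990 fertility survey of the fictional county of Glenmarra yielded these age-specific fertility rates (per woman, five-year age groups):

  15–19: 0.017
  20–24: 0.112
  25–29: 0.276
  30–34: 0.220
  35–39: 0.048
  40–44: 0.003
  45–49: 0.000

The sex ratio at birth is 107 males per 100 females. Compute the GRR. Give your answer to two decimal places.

Proportion female at birth = 100 / (100 + 107) = 0.48309.
Sum of ASFRs = 0.017 + 0.112 + 0.276 + 0.220 + 0.048 + 0.003 + 0.000 = 0.676
TFR = 5 × 0.676 = 3.38
GRR = 0.48309 × 3.38 = 1.63284

1.63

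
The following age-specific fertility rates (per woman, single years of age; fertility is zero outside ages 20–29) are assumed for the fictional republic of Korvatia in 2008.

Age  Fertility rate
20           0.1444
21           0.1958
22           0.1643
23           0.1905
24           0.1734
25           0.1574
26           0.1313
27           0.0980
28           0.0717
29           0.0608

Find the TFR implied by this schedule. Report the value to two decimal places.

1.39

Sum of ASFRs = 0.1444 + 0.1958 + 0.1643 + 0.1905 + 0.1734 + 0.1574 + 0.1313 + 0.0980 + 0.0717 + 0.0608 = 1.3876
TFR = 1.3876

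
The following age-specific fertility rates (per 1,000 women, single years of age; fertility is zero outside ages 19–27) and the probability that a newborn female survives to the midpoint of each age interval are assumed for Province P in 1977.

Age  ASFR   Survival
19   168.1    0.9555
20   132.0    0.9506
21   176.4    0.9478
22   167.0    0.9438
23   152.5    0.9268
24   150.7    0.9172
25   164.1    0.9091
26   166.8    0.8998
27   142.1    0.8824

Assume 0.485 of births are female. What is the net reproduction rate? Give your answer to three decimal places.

0.638

Proportion female at birth = 0.485.
Per-age-group product (1 × ASFR × survival probability):
  19: 1 × 168.1/1000 × 0.9555 = 0.16062
  20: 1 × 132.0/1000 × 0.9506 = 0.12548
  21: 1 × 176.4/1000 × 0.9478 = 0.16719
  22: 1 × 167.0/1000 × 0.9438 = 0.15761
  23: 1 × 152.5/1000 × 0.9268 = 0.14134
  24: 1 × 150.7/1000 × 0.9172 = 0.13822
  25: 1 × 164.1/1000 × 0.9091 = 0.14918
  26: 1 × 166.8/1000 × 0.8998 = 0.15009
  27: 1 × 142.1/1000 × 0.8824 = 0.12539
Sum = 1.31512
NRR = 0.485 × 1.31512 = 0.63783
With NRR below 1 the population is below replacement fertility.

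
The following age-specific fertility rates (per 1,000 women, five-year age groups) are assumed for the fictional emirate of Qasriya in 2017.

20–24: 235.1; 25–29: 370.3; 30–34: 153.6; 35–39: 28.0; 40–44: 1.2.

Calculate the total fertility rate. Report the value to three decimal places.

Sum of ASFRs = 235.1 + 370.3 + 153.6 + 28.0 + 1.2 = 788.2
TFR = 5 × 788.2 / 1000 = 3.941

3.941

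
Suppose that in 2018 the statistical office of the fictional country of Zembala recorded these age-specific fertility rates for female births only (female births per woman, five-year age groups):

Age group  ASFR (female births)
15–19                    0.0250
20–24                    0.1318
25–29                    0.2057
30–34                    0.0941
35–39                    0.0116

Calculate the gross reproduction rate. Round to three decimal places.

Sum of female ASFRs = 0.0250 + 0.1318 + 0.2057 + 0.0941 + 0.0116 = 0.4682
GRR = 5 × 0.4682 = 2.341

2.341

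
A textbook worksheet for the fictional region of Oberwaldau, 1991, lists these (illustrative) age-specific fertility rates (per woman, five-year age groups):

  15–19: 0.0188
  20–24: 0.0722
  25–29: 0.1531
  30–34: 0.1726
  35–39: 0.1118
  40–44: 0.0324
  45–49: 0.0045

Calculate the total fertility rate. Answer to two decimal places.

2.83

Sum of ASFRs = 0.0188 + 0.0722 + 0.1531 + 0.1726 + 0.1118 + 0.0324 + 0.0045 = 0.5654
TFR = 5 × 0.5654 = 2.827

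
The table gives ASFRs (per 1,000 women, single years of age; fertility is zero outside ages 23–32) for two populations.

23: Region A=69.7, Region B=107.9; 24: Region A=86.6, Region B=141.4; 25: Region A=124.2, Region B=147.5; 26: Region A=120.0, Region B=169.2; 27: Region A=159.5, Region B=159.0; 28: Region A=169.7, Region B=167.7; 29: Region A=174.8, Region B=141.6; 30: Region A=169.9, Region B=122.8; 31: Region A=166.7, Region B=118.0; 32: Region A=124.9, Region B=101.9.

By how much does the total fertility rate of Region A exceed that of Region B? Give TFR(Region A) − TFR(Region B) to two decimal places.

Region A:
  Sum of ASFRs = 69.7 + 86.6 + 124.2 + 120.0 + 159.5 + 169.7 + 174.8 + 169.9 + 166.7 + 124.9 = 1366.0
  TFR = 1366.0 / 1000 = 1.366
Region B:
  Sum of ASFRs = 107.9 + 141.4 + 147.5 + 169.2 + 159.0 + 167.7 + 141.6 + 122.8 + 118.0 + 101.9 = 1377.0
  TFR = 1377.0 / 1000 = 1.377
Difference = 1.366 − 1.377 = -0.011

-0.01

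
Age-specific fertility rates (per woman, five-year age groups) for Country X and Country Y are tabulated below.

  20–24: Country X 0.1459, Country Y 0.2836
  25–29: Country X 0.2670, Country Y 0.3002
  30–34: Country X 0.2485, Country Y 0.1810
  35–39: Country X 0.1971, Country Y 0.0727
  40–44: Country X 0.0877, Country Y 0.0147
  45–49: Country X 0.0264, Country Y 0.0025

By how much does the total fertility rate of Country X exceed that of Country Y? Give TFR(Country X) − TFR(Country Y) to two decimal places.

0.59

Country X:
  Sum of ASFRs = 0.1459 + 0.2670 + 0.2485 + 0.1971 + 0.0877 + 0.0264 = 0.9726
  TFR = 5 × 0.9726 = 4.863
Country Y:
  Sum of ASFRs = 0.2836 + 0.3002 + 0.1810 + 0.0727 + 0.0147 + 0.0025 = 0.8547
  TFR = 5 × 0.8547 = 4.2735
Difference = 4.863 − 4.2735 = 0.5895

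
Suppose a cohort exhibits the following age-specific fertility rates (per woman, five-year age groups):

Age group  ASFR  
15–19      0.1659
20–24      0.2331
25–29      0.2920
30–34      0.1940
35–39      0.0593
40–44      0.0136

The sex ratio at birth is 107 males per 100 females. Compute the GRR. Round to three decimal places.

2.314

Proportion female at birth = 100 / (100 + 107) = 0.48309.
Sum of ASFRs = 0.1659 + 0.2331 + 0.2920 + 0.1940 + 0.0593 + 0.0136 = 0.9579
TFR = 5 × 0.9579 = 4.7895
GRR = 0.48309 × 4.7895 = 2.31376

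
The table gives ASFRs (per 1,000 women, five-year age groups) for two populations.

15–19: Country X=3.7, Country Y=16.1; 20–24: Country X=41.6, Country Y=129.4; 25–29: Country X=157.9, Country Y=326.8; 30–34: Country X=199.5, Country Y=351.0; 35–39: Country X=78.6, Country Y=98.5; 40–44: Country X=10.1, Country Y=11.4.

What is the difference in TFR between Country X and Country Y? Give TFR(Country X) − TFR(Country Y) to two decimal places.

Country X:
  Sum of ASFRs = 3.7 + 41.6 + 157.9 + 199.5 + 78.6 + 10.1 = 491.4
  TFR = 5 × 491.4 / 1000 = 2.457
Country Y:
  Sum of ASFRs = 16.1 + 129.4 + 326.8 + 351.0 + 98.5 + 11.4 = 933.2
  TFR = 5 × 933.2 / 1000 = 4.666
Difference = 2.457 − 4.666 = -2.209

-2.21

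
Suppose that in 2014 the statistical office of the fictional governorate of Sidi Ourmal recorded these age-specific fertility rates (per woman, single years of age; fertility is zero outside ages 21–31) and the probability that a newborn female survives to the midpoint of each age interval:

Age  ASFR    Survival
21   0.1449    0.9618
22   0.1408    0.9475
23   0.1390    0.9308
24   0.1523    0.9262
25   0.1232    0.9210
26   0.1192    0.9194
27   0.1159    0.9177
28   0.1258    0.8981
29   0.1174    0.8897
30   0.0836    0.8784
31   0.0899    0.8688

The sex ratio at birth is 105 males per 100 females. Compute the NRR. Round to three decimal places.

Proportion female at birth = 100 / (100 + 105) = 0.48780.
Weighting each age-specific rate by interval width and survival:
  21: 1 × 0.1449 × 0.9618 = 0.13936
  22: 1 × 0.1408 × 0.9475 = 0.13341
  23: 1 × 0.1390 × 0.9308 = 0.12938
  24: 1 × 0.1523 × 0.9262 = 0.14106
  25: 1 × 0.1232 × 0.9210 = 0.11347
  26: 1 × 0.1192 × 0.9194 = 0.10959
  27: 1 × 0.1159 × 0.9177 = 0.10636
  28: 1 × 0.1258 × 0.8981 = 0.11298
  29: 1 × 0.1174 × 0.8897 = 0.10445
  30: 1 × 0.0836 × 0.8784 = 0.07343
  31: 1 × 0.0899 × 0.8688 = 0.07811
Sum = 1.24160
NRR = 0.48780 × 1.24160 = 0.60565
NRR < 1, so the cohort does not fully replace itself.

0.606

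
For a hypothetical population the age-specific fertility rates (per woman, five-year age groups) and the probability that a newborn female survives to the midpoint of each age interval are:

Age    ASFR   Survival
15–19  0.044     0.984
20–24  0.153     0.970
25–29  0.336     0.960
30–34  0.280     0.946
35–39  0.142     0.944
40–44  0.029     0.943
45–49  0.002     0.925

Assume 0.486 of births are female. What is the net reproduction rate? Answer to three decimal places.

2.290

Proportion female at birth = 0.486.
Per-age-group product (5 × ASFR × survival probability):
  15–19: 5 × 0.044 × 0.984 = 0.21648
  20–24: 5 × 0.153 × 0.970 = 0.74205
  25–29: 5 × 0.336 × 0.960 = 1.61280
  30–34: 5 × 0.280 × 0.946 = 1.32440
  35–39: 5 × 0.142 × 0.944 = 0.67024
  40–44: 5 × 0.029 × 0.943 = 0.13674
  45–49: 5 × 0.002 × 0.925 = 0.00925
Sum = 4.71196
NRR = 0.486 × 4.71196 = 2.29001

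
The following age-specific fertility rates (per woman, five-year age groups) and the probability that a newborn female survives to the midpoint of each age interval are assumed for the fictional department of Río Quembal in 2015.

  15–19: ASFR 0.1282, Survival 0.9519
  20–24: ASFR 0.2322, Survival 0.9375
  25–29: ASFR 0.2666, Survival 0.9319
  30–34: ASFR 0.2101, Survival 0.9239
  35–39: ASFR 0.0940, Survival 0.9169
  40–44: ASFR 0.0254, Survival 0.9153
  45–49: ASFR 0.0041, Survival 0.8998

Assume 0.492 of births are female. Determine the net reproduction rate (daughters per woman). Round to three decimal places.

2.203

Proportion female at birth = 0.492.
Weighting each age-specific rate by interval width and survival:
  15–19: 5 × 0.1282 × 0.9519 = 0.61017
  20–24: 5 × 0.2322 × 0.9375 = 1.08844
  25–29: 5 × 0.2666 × 0.9319 = 1.24222
  30–34: 5 × 0.2101 × 0.9239 = 0.97056
  35–39: 5 × 0.0940 × 0.9169 = 0.43094
  40–44: 5 × 0.0254 × 0.9153 = 0.11624
  45–49: 5 × 0.0041 × 0.8998 = 0.01845
Sum = 4.47702
NRR = 0.492 × 4.47702 = 2.20269
With NRR above 1 the population is above replacement fertility.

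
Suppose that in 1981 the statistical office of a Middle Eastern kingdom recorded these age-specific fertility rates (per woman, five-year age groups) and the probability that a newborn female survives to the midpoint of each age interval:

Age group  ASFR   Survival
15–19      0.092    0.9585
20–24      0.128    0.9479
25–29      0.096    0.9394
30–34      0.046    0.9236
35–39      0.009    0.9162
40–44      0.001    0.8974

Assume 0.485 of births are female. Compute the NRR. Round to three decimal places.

Proportion female at birth = 0.485.
Weighting each age-specific rate by interval width and survival:
  15–19: 5 × 0.092 × 0.9585 = 0.44091
  20–24: 5 × 0.128 × 0.9479 = 0.60666
  25–29: 5 × 0.096 × 0.9394 = 0.45091
  30–34: 5 × 0.046 × 0.9236 = 0.21243
  35–39: 5 × 0.009 × 0.9162 = 0.04123
  40–44: 5 × 0.001 × 0.8974 = 0.00449
Sum = 1.75663
NRR = 0.485 × 1.75663 = 0.85197

0.852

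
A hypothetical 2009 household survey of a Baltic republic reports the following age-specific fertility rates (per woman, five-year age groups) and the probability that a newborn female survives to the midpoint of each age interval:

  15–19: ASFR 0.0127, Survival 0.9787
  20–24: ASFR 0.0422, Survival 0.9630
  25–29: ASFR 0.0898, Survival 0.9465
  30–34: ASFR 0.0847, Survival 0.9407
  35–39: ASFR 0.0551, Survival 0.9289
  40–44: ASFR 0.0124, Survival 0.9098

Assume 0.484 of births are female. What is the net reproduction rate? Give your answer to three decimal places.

0.678

Proportion female at birth = 0.484.
Per-age-group product (5 × ASFR × survival probability):
  15–19: 5 × 0.0127 × 0.9787 = 0.06215
  20–24: 5 × 0.0422 × 0.9630 = 0.20319
  25–29: 5 × 0.0898 × 0.9465 = 0.42498
  30–34: 5 × 0.0847 × 0.9407 = 0.39839
  35–39: 5 × 0.0551 × 0.9289 = 0.25591
  40–44: 5 × 0.0124 × 0.9098 = 0.05641
Sum = 1.40103
NRR = 0.484 × 1.40103 = 0.67810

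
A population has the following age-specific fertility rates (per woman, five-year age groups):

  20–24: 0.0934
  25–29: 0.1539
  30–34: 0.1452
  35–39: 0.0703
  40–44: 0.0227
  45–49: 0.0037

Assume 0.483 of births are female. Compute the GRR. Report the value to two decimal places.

1.18

Proportion female at birth = 0.483.
Sum of ASFRs = 0.0934 + 0.1539 + 0.1452 + 0.0703 + 0.0227 + 0.0037 = 0.4892
TFR = 5 × 0.4892 = 2.446
GRR = 0.483 × 2.446 = 1.18142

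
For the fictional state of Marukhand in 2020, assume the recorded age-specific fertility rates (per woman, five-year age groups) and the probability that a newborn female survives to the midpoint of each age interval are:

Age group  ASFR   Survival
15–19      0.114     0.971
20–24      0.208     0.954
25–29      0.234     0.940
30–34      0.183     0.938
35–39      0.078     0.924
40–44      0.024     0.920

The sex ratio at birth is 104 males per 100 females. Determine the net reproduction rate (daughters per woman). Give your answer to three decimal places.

1.948

Proportion female at birth = 100 / (100 + 104) = 0.49020.
Each age group contributes 5 × ASFR × survival:
  15–19: 5 × 0.114 × 0.971 = 0.55347
  20–24: 5 × 0.208 × 0.954 = 0.99216
  25–29: 5 × 0.234 × 0.940 = 1.09980
  30–34: 5 × 0.183 × 0.938 = 0.85827
  35–39: 5 × 0.078 × 0.924 = 0.36036
  40–44: 5 × 0.024 × 0.920 = 0.11040
Sum = 3.97446
NRR = 0.49020 × 3.97446 = 1.94828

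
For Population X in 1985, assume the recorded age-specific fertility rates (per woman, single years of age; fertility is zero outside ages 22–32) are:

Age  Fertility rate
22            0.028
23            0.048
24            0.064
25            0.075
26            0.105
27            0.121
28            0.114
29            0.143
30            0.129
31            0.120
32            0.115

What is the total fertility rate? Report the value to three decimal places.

Sum of ASFRs = 0.028 + 0.048 + 0.064 + 0.075 + 0.105 + 0.121 + 0.114 + 0.143 + 0.129 + 0.120 + 0.115 = 1.062
TFR = 1.062

1.062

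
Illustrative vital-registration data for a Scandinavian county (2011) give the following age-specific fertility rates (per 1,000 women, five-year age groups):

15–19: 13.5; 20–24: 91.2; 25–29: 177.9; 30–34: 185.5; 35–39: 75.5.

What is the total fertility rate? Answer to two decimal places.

Sum of ASFRs = 13.5 + 91.2 + 177.9 + 185.5 + 75.5 = 543.6
TFR = 5 × 543.6 / 1000 = 2.718

2.72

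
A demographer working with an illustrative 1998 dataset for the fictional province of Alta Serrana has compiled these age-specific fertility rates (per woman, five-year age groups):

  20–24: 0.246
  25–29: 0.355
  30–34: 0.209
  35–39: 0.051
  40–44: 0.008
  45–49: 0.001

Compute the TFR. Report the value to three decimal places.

4.350

Sum of ASFRs = 0.246 + 0.355 + 0.209 + 0.051 + 0.008 + 0.001 = 0.870
TFR = 5 × 0.870 = 4.35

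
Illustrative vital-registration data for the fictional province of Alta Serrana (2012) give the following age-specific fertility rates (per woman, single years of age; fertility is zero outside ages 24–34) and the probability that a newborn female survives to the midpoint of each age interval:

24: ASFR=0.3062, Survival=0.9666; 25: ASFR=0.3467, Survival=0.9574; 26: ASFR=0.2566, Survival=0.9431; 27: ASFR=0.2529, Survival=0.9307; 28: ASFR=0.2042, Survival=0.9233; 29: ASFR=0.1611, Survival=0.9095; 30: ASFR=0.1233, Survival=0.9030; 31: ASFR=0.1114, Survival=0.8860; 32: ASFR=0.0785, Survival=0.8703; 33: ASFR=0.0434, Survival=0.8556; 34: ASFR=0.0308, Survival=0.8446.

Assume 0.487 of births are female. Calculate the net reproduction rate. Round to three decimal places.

0.868

Proportion female at birth = 0.487.
Per-age-group product (1 × ASFR × survival probability):
  24: 1 × 0.3062 × 0.9666 = 0.29597
  25: 1 × 0.3467 × 0.9574 = 0.33193
  26: 1 × 0.2566 × 0.9431 = 0.24200
  27: 1 × 0.2529 × 0.9307 = 0.23537
  28: 1 × 0.2042 × 0.9233 = 0.18854
  29: 1 × 0.1611 × 0.9095 = 0.14652
  30: 1 × 0.1233 × 0.9030 = 0.11134
  31: 1 × 0.1114 × 0.8860 = 0.09870
  32: 1 × 0.0785 × 0.8703 = 0.06832
  33: 1 × 0.0434 × 0.8556 = 0.03713
  34: 1 × 0.0308 × 0.8446 = 0.02601
Sum = 1.78183
NRR = 0.487 × 1.78183 = 0.86775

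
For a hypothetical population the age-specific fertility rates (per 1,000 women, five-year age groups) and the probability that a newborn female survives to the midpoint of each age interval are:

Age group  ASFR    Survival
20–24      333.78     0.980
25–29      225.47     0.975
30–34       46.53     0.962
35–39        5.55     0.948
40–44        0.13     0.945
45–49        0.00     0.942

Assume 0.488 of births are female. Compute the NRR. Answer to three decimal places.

1.457

Proportion female at birth = 0.488.
Each age group contributes 5 × ASFR × survival:
  20–24: 5 × 333.78/1000 × 0.980 = 1.63552
  25–29: 5 × 225.47/1000 × 0.975 = 1.09917
  30–34: 5 × 46.53/1000 × 0.962 = 0.22381
  35–39: 5 × 5.55/1000 × 0.948 = 0.02631
  40–44: 5 × 0.13/1000 × 0.945 = 0.00061
  45–49: 5 × 0.00/1000 × 0.942 = 0.00000
Sum = 2.98542
NRR = 0.488 × 2.98542 = 1.45688
With NRR above 1 the population is above replacement fertility.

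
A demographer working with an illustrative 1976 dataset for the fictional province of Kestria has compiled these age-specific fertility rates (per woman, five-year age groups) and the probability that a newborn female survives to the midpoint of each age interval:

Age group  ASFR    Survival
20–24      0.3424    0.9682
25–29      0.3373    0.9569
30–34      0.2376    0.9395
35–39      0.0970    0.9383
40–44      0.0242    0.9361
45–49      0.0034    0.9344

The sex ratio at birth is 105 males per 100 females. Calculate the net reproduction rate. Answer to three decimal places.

Proportion female at birth = 100 / (100 + 105) = 0.48780.
Each age group contributes 5 × ASFR × survival:
  20–24: 5 × 0.3424 × 0.9682 = 1.65756
  25–29: 5 × 0.3373 × 0.9569 = 1.61381
  30–34: 5 × 0.2376 × 0.9395 = 1.11613
  35–39: 5 × 0.0970 × 0.9383 = 0.45508
  40–44: 5 × 0.0242 × 0.9361 = 0.11327
  45–49: 5 × 0.0034 × 0.9344 = 0.01588
Sum = 4.97173
NRR = 0.48780 × 4.97173 = 2.42521

2.425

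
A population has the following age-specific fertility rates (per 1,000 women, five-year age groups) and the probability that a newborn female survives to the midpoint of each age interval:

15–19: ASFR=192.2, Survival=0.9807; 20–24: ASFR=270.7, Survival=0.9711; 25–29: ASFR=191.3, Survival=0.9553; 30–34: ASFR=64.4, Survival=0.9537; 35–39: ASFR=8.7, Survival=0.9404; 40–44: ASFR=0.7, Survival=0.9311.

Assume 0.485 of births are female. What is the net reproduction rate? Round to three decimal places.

1.708

Proportion female at birth = 0.485.
Per-age-group product (5 × ASFR × survival probability):
  15–19: 5 × 192.2/1000 × 0.9807 = 0.94245
  20–24: 5 × 270.7/1000 × 0.9711 = 1.31438
  25–29: 5 × 191.3/1000 × 0.9553 = 0.91374
  30–34: 5 × 64.4/1000 × 0.9537 = 0.30709
  35–39: 5 × 8.7/1000 × 0.9404 = 0.04091
  40–44: 5 × 0.7/1000 × 0.9311 = 0.00326
Sum = 3.52183
NRR = 0.485 × 3.52183 = 1.70809
NRR > 1, so each generation more than replaces itself.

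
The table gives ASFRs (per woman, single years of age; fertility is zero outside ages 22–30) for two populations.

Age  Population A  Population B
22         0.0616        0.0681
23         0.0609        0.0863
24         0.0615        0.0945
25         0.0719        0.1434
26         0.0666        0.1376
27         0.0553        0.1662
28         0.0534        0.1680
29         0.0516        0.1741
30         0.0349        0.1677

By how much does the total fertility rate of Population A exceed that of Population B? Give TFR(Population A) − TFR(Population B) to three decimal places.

-0.688

Population A:
  Sum of ASFRs = 0.0616 + 0.0609 + 0.0615 + 0.0719 + 0.0666 + 0.0553 + 0.0534 + 0.0516 + 0.0349 = 0.5177
  TFR = 0.5177
Population B:
  Sum of ASFRs = 0.0681 + 0.0863 + 0.0945 + 0.1434 + 0.1376 + 0.1662 + 0.1680 + 0.1741 + 0.1677 = 1.2059
  TFR = 1.2059
Difference = 0.5177 − 1.2059 = -0.6882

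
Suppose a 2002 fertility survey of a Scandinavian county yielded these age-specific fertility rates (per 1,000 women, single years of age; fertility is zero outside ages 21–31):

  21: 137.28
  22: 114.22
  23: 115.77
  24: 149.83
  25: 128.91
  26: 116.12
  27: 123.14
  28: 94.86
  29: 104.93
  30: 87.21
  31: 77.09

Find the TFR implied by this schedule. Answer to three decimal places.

1.249

Sum of ASFRs = 137.28 + 114.22 + 115.77 + 149.83 + 128.91 + 116.12 + 123.14 + 94.86 + 104.93 + 87.21 + 77.09 = 1249.36
TFR = 1249.36 / 1000 = 1.24936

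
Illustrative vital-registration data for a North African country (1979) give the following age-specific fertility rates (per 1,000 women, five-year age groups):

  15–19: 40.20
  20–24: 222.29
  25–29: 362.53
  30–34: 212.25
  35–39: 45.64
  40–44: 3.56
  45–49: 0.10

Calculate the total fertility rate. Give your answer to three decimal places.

Sum of ASFRs = 40.20 + 222.29 + 362.53 + 212.25 + 45.64 + 3.56 + 0.10 = 886.57
TFR = 5 × 886.57 / 1000 = 4.43285

4.433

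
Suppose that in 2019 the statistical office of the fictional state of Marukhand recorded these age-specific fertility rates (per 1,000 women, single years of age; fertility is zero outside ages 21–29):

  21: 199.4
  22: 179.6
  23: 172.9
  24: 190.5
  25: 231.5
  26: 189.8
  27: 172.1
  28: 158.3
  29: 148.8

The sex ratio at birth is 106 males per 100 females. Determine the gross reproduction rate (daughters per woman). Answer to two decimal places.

Proportion female at birth = 100 / (100 + 106) = 0.48544.
Sum of ASFRs = 199.4 + 179.6 + 172.9 + 190.5 + 231.5 + 189.8 + 172.1 + 158.3 + 148.8 = 1642.9
TFR = 1642.9 / 1000 = 1.6429
GRR = 0.48544 × 1.6429 = 0.79753

0.80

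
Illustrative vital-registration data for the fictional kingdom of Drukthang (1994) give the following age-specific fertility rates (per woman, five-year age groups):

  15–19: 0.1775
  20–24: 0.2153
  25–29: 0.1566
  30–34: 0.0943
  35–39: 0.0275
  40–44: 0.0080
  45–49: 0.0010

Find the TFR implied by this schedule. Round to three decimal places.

Sum of ASFRs = 0.1775 + 0.2153 + 0.1566 + 0.0943 + 0.0275 + 0.0080 + 0.0010 = 0.6802
TFR = 5 × 0.6802 = 3.401

3.401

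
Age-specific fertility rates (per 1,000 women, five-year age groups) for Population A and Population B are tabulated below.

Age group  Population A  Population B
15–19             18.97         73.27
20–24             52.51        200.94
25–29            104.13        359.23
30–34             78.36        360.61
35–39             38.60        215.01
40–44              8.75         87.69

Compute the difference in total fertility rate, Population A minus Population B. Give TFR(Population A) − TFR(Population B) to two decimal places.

Population A:
  Sum of ASFRs = 18.97 + 52.51 + 104.13 + 78.36 + 38.60 + 8.75 = 301.32
  TFR = 5 × 301.32 / 1000 = 1.5066
Population B:
  Sum of ASFRs = 73.27 + 200.94 + 359.23 + 360.61 + 215.01 + 87.69 = 1296.75
  TFR = 5 × 1296.75 / 1000 = 6.48375
Difference = 1.5066 − 6.48375 = -4.97715

-4.98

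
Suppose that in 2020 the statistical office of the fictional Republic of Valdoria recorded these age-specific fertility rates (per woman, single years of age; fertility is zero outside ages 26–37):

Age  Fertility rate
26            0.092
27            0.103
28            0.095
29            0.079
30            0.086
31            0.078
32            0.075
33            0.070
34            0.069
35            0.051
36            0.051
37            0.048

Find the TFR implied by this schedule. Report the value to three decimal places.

0.897

Sum of ASFRs = 0.092 + 0.103 + 0.095 + 0.079 + 0.086 + 0.078 + 0.075 + 0.070 + 0.069 + 0.051 + 0.051 + 0.048 = 0.897
TFR = 0.897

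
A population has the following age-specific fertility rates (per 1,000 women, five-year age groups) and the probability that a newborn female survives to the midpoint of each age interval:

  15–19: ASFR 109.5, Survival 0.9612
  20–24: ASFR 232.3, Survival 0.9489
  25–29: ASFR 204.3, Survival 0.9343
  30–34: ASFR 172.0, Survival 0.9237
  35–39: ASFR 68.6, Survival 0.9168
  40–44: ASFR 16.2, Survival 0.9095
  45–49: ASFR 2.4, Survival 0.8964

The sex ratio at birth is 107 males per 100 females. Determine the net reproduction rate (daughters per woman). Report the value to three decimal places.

Proportion female at birth = 100 / (100 + 107) = 0.48309.
Survival-weighted fertility by age (5·fₓ·Sₓ):
  15–19: 5 × 109.5/1000 × 0.9612 = 0.52626
  20–24: 5 × 232.3/1000 × 0.9489 = 1.10215
  25–29: 5 × 204.3/1000 × 0.9343 = 0.95439
  30–34: 5 × 172.0/1000 × 0.9237 = 0.79438
  35–39: 5 × 68.6/1000 × 0.9168 = 0.31446
  40–44: 5 × 16.2/1000 × 0.9095 = 0.07367
  45–49: 5 × 2.4/1000 × 0.8964 = 0.01076
Sum = 3.77607
NRR = 0.48309 × 3.77607 = 1.82418
With NRR above 1 the population is above replacement fertility.

1.824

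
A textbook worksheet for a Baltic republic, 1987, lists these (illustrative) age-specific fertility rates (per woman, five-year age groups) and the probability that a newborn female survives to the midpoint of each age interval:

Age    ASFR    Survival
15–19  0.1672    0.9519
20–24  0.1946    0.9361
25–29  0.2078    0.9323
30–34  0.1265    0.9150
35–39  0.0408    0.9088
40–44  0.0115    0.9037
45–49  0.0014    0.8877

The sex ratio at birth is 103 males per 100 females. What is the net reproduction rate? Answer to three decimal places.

Proportion female at birth = 100 / (100 + 103) = 0.49261.
Each age group contributes 5 × ASFR × survival:
  15–19: 5 × 0.1672 × 0.9519 = 0.79579
  20–24: 5 × 0.1946 × 0.9361 = 0.91083
  25–29: 5 × 0.2078 × 0.9323 = 0.96866
  30–34: 5 × 0.1265 × 0.9150 = 0.57874
  35–39: 5 × 0.0408 × 0.9088 = 0.18540
  40–44: 5 × 0.0115 × 0.9037 = 0.05196
  45–49: 5 × 0.0014 × 0.8877 = 0.00621
Sum = 3.49759
NRR = 0.49261 × 3.49759 = 1.72295

1.723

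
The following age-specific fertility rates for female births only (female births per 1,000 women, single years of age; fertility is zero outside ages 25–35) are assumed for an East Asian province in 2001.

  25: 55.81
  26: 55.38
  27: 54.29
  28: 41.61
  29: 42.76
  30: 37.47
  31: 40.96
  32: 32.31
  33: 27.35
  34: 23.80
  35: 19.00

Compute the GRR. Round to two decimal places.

0.43

Sum of female ASFRs = 55.81 + 55.38 + 54.29 + 41.61 + 42.76 + 37.47 + 40.96 + 32.31 + 27.35 + 23.80 + 19.00 = 430.74
GRR = 430.74 / 1000 = 0.43074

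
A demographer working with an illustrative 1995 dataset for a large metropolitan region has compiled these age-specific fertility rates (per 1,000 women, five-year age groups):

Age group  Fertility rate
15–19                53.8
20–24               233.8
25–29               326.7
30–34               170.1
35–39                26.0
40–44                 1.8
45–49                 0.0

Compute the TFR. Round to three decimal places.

4.061

Sum of ASFRs = 53.8 + 233.8 + 326.7 + 170.1 + 26.0 + 1.8 + 0.0 = 812.2
TFR = 5 × 812.2 / 1000 = 4.061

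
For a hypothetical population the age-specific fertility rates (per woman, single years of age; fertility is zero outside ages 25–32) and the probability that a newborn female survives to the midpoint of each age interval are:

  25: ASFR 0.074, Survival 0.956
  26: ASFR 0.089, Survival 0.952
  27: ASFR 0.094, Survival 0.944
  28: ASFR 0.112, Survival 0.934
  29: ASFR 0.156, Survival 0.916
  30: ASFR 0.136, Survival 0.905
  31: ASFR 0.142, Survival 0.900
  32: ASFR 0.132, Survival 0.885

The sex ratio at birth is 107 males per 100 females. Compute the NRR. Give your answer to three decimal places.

Proportion female at birth = 100 / (100 + 107) = 0.48309.
Each age group contributes 1 × ASFR × survival:
  25: 1 × 0.074 × 0.956 = 0.07074
  26: 1 × 0.089 × 0.952 = 0.08473
  27: 1 × 0.094 × 0.944 = 0.08874
  28: 1 × 0.112 × 0.934 = 0.10461
  29: 1 × 0.156 × 0.916 = 0.14290
  30: 1 × 0.136 × 0.905 = 0.12308
  31: 1 × 0.142 × 0.900 = 0.12780
  32: 1 × 0.132 × 0.885 = 0.11682
Sum = 0.85942
NRR = 0.48309 × 0.85942 = 0.41518
NRR < 1, so the cohort does not fully replace itself.

0.415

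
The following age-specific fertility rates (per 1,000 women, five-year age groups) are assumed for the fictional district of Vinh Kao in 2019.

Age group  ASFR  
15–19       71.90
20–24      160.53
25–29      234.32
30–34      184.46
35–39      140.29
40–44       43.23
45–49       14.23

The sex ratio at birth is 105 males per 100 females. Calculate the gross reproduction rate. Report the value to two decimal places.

2.07

Proportion female at birth = 100 / (100 + 105) = 0.48780.
Sum of ASFRs = 71.90 + 160.53 + 234.32 + 184.46 + 140.29 + 43.23 + 14.23 = 848.96
TFR = 5 × 848.96 / 1000 = 4.2448
GRR = 0.48780 × 4.2448 = 2.07061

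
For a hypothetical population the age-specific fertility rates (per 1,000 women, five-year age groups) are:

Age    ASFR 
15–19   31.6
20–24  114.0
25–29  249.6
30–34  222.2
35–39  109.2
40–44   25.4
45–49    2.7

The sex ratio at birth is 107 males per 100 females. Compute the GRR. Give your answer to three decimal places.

Proportion female at birth = 100 / (100 + 107) = 0.48309.
Sum of ASFRs = 31.6 + 114.0 + 249.6 + 222.2 + 109.2 + 25.4 + 2.7 = 754.7
TFR = 5 × 754.7 / 1000 = 3.7735
GRR = 0.48309 × 3.7735 = 1.82294

1.823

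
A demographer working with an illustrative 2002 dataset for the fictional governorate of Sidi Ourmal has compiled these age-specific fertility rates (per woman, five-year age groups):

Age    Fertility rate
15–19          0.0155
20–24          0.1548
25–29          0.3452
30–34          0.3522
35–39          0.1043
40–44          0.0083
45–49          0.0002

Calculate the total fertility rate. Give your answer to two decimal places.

4.90

Sum of ASFRs = 0.0155 + 0.1548 + 0.3452 + 0.3522 + 0.1043 + 0.0083 + 0.0002 = 0.9805
TFR = 5 × 0.9805 = 4.9025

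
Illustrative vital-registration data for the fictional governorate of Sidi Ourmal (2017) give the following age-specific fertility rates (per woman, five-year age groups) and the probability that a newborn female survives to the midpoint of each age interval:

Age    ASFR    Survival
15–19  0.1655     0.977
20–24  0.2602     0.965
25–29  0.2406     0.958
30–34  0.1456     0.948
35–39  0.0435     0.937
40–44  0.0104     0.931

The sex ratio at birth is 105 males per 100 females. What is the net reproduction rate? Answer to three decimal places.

Proportion female at birth = 100 / (100 + 105) = 0.48780.
Each age group contributes 5 × ASFR × survival:
  15–19: 5 × 0.1655 × 0.977 = 0.80847
  20–24: 5 × 0.2602 × 0.965 = 1.25547
  25–29: 5 × 0.2406 × 0.958 = 1.15247
  30–34: 5 × 0.1456 × 0.948 = 0.69014
  35–39: 5 × 0.0435 × 0.937 = 0.20380
  40–44: 5 × 0.0104 × 0.931 = 0.04841
Sum = 4.15876
NRR = 0.48780 × 4.15876 = 2.02864
With NRR above 1 the population is above replacement fertility.

2.029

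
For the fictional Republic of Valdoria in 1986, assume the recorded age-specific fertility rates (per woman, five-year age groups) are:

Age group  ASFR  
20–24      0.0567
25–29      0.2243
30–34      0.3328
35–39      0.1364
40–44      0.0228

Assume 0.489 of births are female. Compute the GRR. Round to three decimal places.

1.890

Proportion female at birth = 0.489.
Sum of ASFRs = 0.0567 + 0.2243 + 0.3328 + 0.1364 + 0.0228 = 0.7730
TFR = 5 × 0.7730 = 3.865
GRR = 0.489 × 3.865 = 1.88999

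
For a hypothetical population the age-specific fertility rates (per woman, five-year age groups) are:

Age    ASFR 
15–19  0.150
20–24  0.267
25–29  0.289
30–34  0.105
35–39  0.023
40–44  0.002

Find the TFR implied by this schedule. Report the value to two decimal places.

4.18

Sum of ASFRs = 0.150 + 0.267 + 0.289 + 0.105 + 0.023 + 0.002 = 0.836
TFR = 5 × 0.836 = 4.18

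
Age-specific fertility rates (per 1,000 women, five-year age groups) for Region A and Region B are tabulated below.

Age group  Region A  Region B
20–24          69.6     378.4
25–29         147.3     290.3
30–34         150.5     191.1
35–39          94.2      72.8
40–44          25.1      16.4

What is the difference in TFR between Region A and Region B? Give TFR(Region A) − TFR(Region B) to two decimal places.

-2.31

Region A:
  Sum of ASFRs = 69.6 + 147.3 + 150.5 + 94.2 + 25.1 = 486.7
  TFR = 5 × 486.7 / 1000 = 2.4335
Region B:
  Sum of ASFRs = 378.4 + 290.3 + 191.1 + 72.8 + 16.4 = 949.0
  TFR = 5 × 949.0 / 1000 = 4.745
Difference = 2.4335 − 4.745 = -2.3115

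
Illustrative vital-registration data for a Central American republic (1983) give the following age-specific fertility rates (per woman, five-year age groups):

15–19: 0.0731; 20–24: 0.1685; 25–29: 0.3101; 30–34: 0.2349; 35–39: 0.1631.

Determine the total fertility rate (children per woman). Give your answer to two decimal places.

4.75

Sum of ASFRs = 0.0731 + 0.1685 + 0.3101 + 0.2349 + 0.1631 = 0.9497
TFR = 5 × 0.9497 = 4.7485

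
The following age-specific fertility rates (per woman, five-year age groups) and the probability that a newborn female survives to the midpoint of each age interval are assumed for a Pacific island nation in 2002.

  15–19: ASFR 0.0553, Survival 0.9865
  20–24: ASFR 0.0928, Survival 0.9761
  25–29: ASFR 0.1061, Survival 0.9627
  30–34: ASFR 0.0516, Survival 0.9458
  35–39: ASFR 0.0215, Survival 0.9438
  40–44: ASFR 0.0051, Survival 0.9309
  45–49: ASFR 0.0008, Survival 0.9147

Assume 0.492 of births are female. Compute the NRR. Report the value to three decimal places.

0.792

Proportion female at birth = 0.492.
Weighting each age-specific rate by interval width and survival:
  15–19: 5 × 0.0553 × 0.9865 = 0.27277
  20–24: 5 × 0.0928 × 0.9761 = 0.45291
  25–29: 5 × 0.1061 × 0.9627 = 0.51071
  30–34: 5 × 0.0516 × 0.9458 = 0.24402
  35–39: 5 × 0.0215 × 0.9438 = 0.10146
  40–44: 5 × 0.0051 × 0.9309 = 0.02374
  45–49: 5 × 0.0008 × 0.9147 = 0.00366
Sum = 1.60927
NRR = 0.492 × 1.60927 = 0.79176
With NRR below 1 the population is below replacement fertility.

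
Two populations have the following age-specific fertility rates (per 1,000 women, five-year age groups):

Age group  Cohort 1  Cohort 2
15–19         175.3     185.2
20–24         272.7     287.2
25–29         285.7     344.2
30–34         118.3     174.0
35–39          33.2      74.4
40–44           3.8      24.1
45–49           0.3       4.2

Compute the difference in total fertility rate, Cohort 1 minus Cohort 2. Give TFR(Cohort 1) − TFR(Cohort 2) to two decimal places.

-1.02

Cohort 1:
  Sum of ASFRs = 175.3 + 272.7 + 285.7 + 118.3 + 33.2 + 3.8 + 0.3 = 889.3
  TFR = 5 × 889.3 / 1000 = 4.4465
Cohort 2:
  Sum of ASFRs = 185.2 + 287.2 + 344.2 + 174.0 + 74.4 + 24.1 + 4.2 = 1093.3
  TFR = 5 × 1093.3 / 1000 = 5.4665
Difference = 4.4465 − 5.4665 = -1.02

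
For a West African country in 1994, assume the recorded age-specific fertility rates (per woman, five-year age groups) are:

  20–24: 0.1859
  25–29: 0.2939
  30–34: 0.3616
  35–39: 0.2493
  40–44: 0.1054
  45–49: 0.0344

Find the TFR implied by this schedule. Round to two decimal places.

6.15

Sum of ASFRs = 0.1859 + 0.2939 + 0.3616 + 0.2493 + 0.1054 + 0.0344 = 1.2305
TFR = 5 × 1.2305 = 6.1525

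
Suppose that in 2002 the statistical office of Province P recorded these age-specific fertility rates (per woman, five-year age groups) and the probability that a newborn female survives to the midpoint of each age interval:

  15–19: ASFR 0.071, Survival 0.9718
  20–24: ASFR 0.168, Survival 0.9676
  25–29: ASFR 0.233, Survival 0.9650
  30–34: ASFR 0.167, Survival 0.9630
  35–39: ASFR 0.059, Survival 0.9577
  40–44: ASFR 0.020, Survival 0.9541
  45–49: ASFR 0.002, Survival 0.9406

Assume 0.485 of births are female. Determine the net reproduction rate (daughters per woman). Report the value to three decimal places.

Proportion female at birth = 0.485.
Per-age-group product (5 × ASFR × survival probability):
  15–19: 5 × 0.071 × 0.9718 = 0.34499
  20–24: 5 × 0.168 × 0.9676 = 0.81278
  25–29: 5 × 0.233 × 0.9650 = 1.12423
  30–34: 5 × 0.167 × 0.9630 = 0.80411
  35–39: 5 × 0.059 × 0.9577 = 0.28252
  40–44: 5 × 0.020 × 0.9541 = 0.09541
  45–49: 5 × 0.002 × 0.9406 = 0.00941
Sum = 3.47345
NRR = 0.485 × 3.47345 = 1.68462

1.685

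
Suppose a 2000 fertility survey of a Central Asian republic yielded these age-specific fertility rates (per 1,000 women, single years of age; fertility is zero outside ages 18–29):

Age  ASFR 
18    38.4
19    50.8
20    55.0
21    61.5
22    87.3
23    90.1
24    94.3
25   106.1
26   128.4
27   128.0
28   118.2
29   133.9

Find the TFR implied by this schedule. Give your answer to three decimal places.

Sum of ASFRs = 38.4 + 50.8 + 55.0 + 61.5 + 87.3 + 90.1 + 94.3 + 106.1 + 128.4 + 128.0 + 118.2 + 133.9 = 1092.0
TFR = 1092.0 / 1000 = 1.092

1.092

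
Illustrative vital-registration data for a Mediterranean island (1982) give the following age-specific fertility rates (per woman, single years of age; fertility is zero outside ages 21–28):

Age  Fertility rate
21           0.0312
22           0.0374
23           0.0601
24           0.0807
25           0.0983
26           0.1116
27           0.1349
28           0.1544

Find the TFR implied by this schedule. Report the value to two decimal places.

Sum of ASFRs = 0.0312 + 0.0374 + 0.0601 + 0.0807 + 0.0983 + 0.1116 + 0.1349 + 0.1544 = 0.7086
TFR = 0.7086

0.71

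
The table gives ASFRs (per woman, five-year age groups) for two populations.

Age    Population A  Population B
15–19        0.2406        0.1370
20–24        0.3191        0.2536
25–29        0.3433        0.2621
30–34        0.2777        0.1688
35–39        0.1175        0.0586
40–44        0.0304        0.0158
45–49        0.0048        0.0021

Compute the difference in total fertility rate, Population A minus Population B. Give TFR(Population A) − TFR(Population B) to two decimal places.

Population A:
  Sum of ASFRs = 0.2406 + 0.3191 + 0.3433 + 0.2777 + 0.1175 + 0.0304 + 0.0048 = 1.3334
  TFR = 5 × 1.3334 = 6.667
Population B:
  Sum of ASFRs = 0.1370 + 0.2536 + 0.2621 + 0.1688 + 0.0586 + 0.0158 + 0.0021 = 0.8980
  TFR = 5 × 0.8980 = 4.49
Difference = 6.667 − 4.49 = 2.177

2.18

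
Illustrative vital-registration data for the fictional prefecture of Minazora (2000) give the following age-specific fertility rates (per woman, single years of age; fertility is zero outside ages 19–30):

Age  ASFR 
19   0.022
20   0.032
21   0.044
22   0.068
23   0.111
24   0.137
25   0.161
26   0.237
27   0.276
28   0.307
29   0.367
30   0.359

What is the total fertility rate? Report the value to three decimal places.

2.121

Sum of ASFRs = 0.022 + 0.032 + 0.044 + 0.068 + 0.111 + 0.137 + 0.161 + 0.237 + 0.276 + 0.307 + 0.367 + 0.359 = 2.121
TFR = 2.121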